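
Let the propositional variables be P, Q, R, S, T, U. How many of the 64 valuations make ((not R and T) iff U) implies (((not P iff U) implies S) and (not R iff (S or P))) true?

46

Initial set: {(((not R and T) iff U) implies (((not P iff U) implies S) and (not R iff (S or P))))}.
(((not R and T) iff U) implies (((not P iff U) implies S) and (not R iff (S or P)))): β-rule — branch into not ((not R and T) iff U)  //  (((not P iff U) implies S) and (not R iff (S or P))).
  branch 1 (add not ((not R and T) iff U)):
    not ((not R and T) iff U): β-rule — branch into (not R and T), not U  //  not (not R and T), U.
      branch 1.1 (add (not R and T), not U):
        (not R and T): α-rule — add not R, T.
        ○ open, literals {R=false, T=true, U=false}.
      branch 1.2 (add not (not R and T), U):
        not (not R and T): β-rule — branch into not not R  //  not T.
          branch 1.2.1 (add not not R):
            ○ open, literals {R=true, U=true}.
          branch 1.2.2 (add not T):
            ○ open, literals {T=false, U=true}.
  branch 2 (add (((not P iff U) implies S) and (not R iff (S or P)))):
    (((not P iff U) implies S) and (not R iff (S or P))): α-rule — add ((not P iff U) implies S), (not R iff (S or P)).
    ((not P iff U) implies S): β-rule — branch into not (not P iff U)  //  S.
      branch 2.1 (add not (not P iff U)):
        (not R iff (S or P)): β-rule — branch into not R, (S or P)  //  not not R, not (S or P).
          branch 2.1.1 (add not R, (S or P)):
            not (not P iff U): β-rule — branch into not P, not U  //  not not P, U.
              branch 2.1.1.1 (add not P, not U):
                (S or P): β-rule — branch into S  //  P.
                  branch 2.1.1.1.1 (add S):
                    ○ open, literals {P=false, R=false, S=true, U=false}.
                  branch 2.1.1.1.2 (add P):
                    × closes — contains both P and not P.
              branch 2.1.1.2 (add not not P, U):
                (S or P): β-rule — branch into S  //  P.
                  branch 2.1.1.2.1 (add S):
                    ○ open, literals {P=true, R=false, S=true, U=true}.
                  branch 2.1.1.2.2 (add P):
                    ○ open, literals {P=true, R=false, U=true}.
          branch 2.1.2 (add not not R, not (S or P)):
            not (S or P): α-rule — add not S, not P.
            not (not P iff U): β-rule — branch into not P, not U  //  not not P, U.
              branch 2.1.2.1 (add not P, not U):
                ○ open, literals {P=false, R=true, S=false, U=false}.
              branch 2.1.2.2 (add not not P, U):
                × closes — contains both P and not P.
      branch 2.2 (add S):
        (not R iff (S or P)): β-rule — branch into not R, (S or P)  //  not not R, not (S or P).
          branch 2.2.1 (add not R, (S or P)):
            (S or P): β-rule — branch into S  //  P.
              branch 2.2.1.1 (add S):
                ○ open, literals {R=false, S=true}.
              branch 2.2.1.2 (add P):
                ○ open, literals {P=true, R=false, S=true}.
          branch 2.2.2 (add not not R, not (S or P)):
            not (S or P): α-rule — add not S, not P.
            × closes — contains both S and not S.
3 branches closed, 9 open.
Each open branch fixes some atoms; the unmentioned ones are free. Counting distinct full assignments: branch {R=false, T=true, U=false} (P, Q, S) contributes 8 new; branch {R=true, U=true} (P, Q, S, T) contributes 16 new; branch {T=false, U=true} (P, Q, R, S) contributes 8 new; branch {P=false, R=false, S=true, U=false} (Q, T) contributes 2 new; branch {P=true, R=false, S=true, U=true} (Q, T) contributes 2 new; branch {P=true, R=false, U=true} (Q, S, T) contributes 2 new; branch {P=false, R=true, S=false, U=false} (Q, T) contributes 4 new; branch {R=false, S=true} (P, Q, T, U) contributes 4 new; branch {P=true, R=false, S=true} (Q, T, U) contributes 0 new. Total: 46.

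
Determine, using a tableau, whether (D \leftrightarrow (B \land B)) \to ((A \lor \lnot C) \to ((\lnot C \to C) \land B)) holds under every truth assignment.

Not valid

Assume the negation and expand:
Initial set: {\lnot ((D \leftrightarrow (B \land B)) \to ((A \lor \lnot C) \to ((\lnot C \to C) \land B)))}.
\lnot ((D \leftrightarrow (B \land B)) \to ((A \lor \lnot C) \to ((\lnot C \to C) \land B))): α-rule — add (D \leftrightarrow (B \land B)), \lnot ((A \lor \lnot C) \to ((\lnot C \to C) \land B)).
\lnot ((A \lor \lnot C) \to ((\lnot C \to C) \land B)): α-rule — add (A \lor \lnot C), \lnot ((\lnot C \to C) \land B).
(D \leftrightarrow (B \land B)): β-rule — branch into D, (B \land B)  //  \lnot D, \lnot (B \land B).
  branch 1 (add D, (B \land B)):
    (B \land B): α-rule — add B, B.
    (A \lor \lnot C): β-rule — branch into A  //  \lnot C.
      branch 1.1 (add A):
        \lnot ((\lnot C \to C) \land B): β-rule — branch into \lnot (\lnot C \to C)  //  \lnot B.
          branch 1.1.1 (add \lnot (\lnot C \to C)):
            \lnot (\lnot C \to C): α-rule — add \lnot C, \lnot C.
            ○ open, literals {A=1, B=1, C=0, D=1}.
          branch 1.1.2 (add \lnot B):
            × closes — contains both B and \lnot B.
      branch 1.2 (add \lnot C):
        \lnot ((\lnot C \to C) \land B): β-rule — branch into \lnot (\lnot C \to C)  //  \lnot B.
          branch 1.2.1 (add \lnot (\lnot C \to C)):
            \lnot (\lnot C \to C): α-rule — add \lnot C, \lnot C.
            ○ open, literals {B=1, C=0, D=1}.
          branch 1.2.2 (add \lnot B):
            × closes — contains both B and \lnot B.
  branch 2 (add \lnot D, \lnot (B \land B)):
    (A \lor \lnot C): β-rule — branch into A  //  \lnot C.
      branch 2.1 (add A):
        \lnot ((\lnot C \to C) \land B): β-rule — branch into \lnot (\lnot C \to C)  //  \lnot B.
          branch 2.1.1 (add \lnot (\lnot C \to C)):
            \lnot (\lnot C \to C): α-rule — add \lnot C, \lnot C.
            \lnot (B \land B): β-rule — branch into \lnot B  //  \lnot B.
              branch 2.1.1.1 (add \lnot B):
                ○ open, literals {A=1, B=0, C=0, D=0}.
              branch 2.1.1.2 (add \lnot B):
                ○ open, literals {A=1, B=0, C=0, D=0}.
          branch 2.1.2 (add \lnot B):
            \lnot (B \land B): β-rule — branch into \lnot B  //  \lnot B.
              branch 2.1.2.1 (add \lnot B):
                ○ open, literals {A=1, B=0, D=0}.
              branch 2.1.2.2 (add \lnot B):
                ○ open, literals {A=1, B=0, D=0}.
      branch 2.2 (add \lnot C):
        \lnot ((\lnot C \to C) \land B): β-rule — branch into \lnot (\lnot C \to C)  //  \lnot B.
          branch 2.2.1 (add \lnot (\lnot C \to C)):
            \lnot (\lnot C \to C): α-rule — add \lnot C, \lnot C.
            \lnot (B \land B): β-rule — branch into \lnot B  //  \lnot B.
              branch 2.2.1.1 (add \lnot B):
                ○ open, literals {B=0, C=0, D=0}.
              branch 2.2.1.2 (add \lnot B):
                ○ open, literals {B=0, C=0, D=0}.
          branch 2.2.2 (add \lnot B):
            \lnot (B \land B): β-rule — branch into \lnot B  //  \lnot B.
              branch 2.2.2.1 (add \lnot B):
                ○ open, literals {B=0, C=0, D=0}.
              branch 2.2.2.2 (add \lnot B):
                ○ open, literals {B=0, C=0, D=0}.
2 branches closed, 10 open.
An open branch gives a countermodel: A=1, B=1, C=0, D=1 (unmentioned atoms arbitrary); under it the original formula is false.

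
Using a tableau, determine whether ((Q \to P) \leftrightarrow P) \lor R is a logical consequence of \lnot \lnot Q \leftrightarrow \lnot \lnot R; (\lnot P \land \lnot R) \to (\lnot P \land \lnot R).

No

Initial set: {(\lnot \lnot Q \leftrightarrow \lnot \lnot R); ((\lnot P \land \lnot R) \to (\lnot P \land \lnot R)); \lnot (((Q \to P) \leftrightarrow P) \lor R)}.
\lnot (((Q \to P) \leftrightarrow P) \lor R): α-rule — add \lnot ((Q \to P) \leftrightarrow P), \lnot R.
(\lnot \lnot Q \leftrightarrow \lnot \lnot R): β-rule — branch into \lnot \lnot Q, \lnot \lnot R  //  \lnot \lnot \lnot Q, \lnot \lnot \lnot R.
  branch 1 (add \lnot \lnot Q, \lnot \lnot R):
    \lnot \lnot Q: drop double negation, giving Q.
    \lnot \lnot R: drop double negation, giving R.
    × closes — contains both R and \lnot R.
  branch 2 (add \lnot \lnot \lnot Q, \lnot \lnot \lnot R):
    \lnot \lnot \lnot Q: drop double negation, giving \lnot Q.
    \lnot \lnot \lnot R: drop double negation, giving \lnot R.
    ((\lnot P \land \lnot R) \to (\lnot P \land \lnot R)): β-rule — branch into \lnot (\lnot P \land \lnot R)  //  (\lnot P \land \lnot R).
      branch 2.1 (add \lnot (\lnot P \land \lnot R)):
        \lnot ((Q \to P) \leftrightarrow P): β-rule — branch into (Q \to P), \lnot P  //  \lnot (Q \to P), P.
          branch 2.1.1 (add (Q \to P), \lnot P):
            \lnot (\lnot P \land \lnot R): β-rule — branch into \lnot \lnot P  //  \lnot \lnot R.
              branch 2.1.1.1 (add \lnot \lnot P):
                × closes — contains both P and \lnot P.
              branch 2.1.1.2 (add \lnot \lnot R):
                × closes — contains both R and \lnot R.
          branch 2.1.2 (add \lnot (Q \to P), P):
            \lnot (Q \to P): α-rule — add Q, \lnot P.
            × closes — contains both Q and \lnot Q.
      branch 2.2 (add (\lnot P \land \lnot R)):
        (\lnot P \land \lnot R): α-rule — add \lnot P, \lnot R.
        \lnot ((Q \to P) \leftrightarrow P): β-rule — branch into (Q \to P), \lnot P  //  \lnot (Q \to P), P.
          branch 2.2.1 (add (Q \to P), \lnot P):
            (Q \to P): β-rule — branch into \lnot Q  //  P.
              branch 2.2.1.1 (add \lnot Q):
                ○ open, literals {P=false, Q=false, R=false}.
              branch 2.2.1.2 (add P):
                × closes — contains both P and \lnot P.
          branch 2.2.2 (add \lnot (Q \to P), P):
            × closes — contains both P and \lnot P.
6 branches closed, 1 open.
An open branch gives a countermodel: P=false, Q=false, R=false (unmentioned atoms arbitrary); the premises hold there but the conclusion fails.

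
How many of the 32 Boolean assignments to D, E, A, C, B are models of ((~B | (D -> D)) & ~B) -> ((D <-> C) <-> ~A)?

24

Initial set: {(((~B | (D -> D)) & ~B) -> ((D <-> C) <-> ~A))}.
(((~B | (D -> D)) & ~B) -> ((D <-> C) <-> ~A)): β-rule — branch into ~((~B | (D -> D)) & ~B)  //  ((D <-> C) <-> ~A).
  branch 1 (add ~((~B | (D -> D)) & ~B)):
    ~((~B | (D -> D)) & ~B): β-rule — branch into ~(~B | (D -> D))  //  ~~B.
      branch 1.1 (add ~(~B | (D -> D))):
        ~(~B | (D -> D)): α-rule — add ~~B, ~(D -> D).
        ~(D -> D): α-rule — add D, ~D.
        × closes — contains both D and ~D.
      branch 1.2 (add ~~B):
        ○ open, literals {B=T}.
  branch 2 (add ((D <-> C) <-> ~A)):
    ((D <-> C) <-> ~A): β-rule — branch into (D <-> C), ~A  //  ~(D <-> C), ~~A.
      branch 2.1 (add (D <-> C), ~A):
        (D <-> C): β-rule — branch into D, C  //  ~D, ~C.
          branch 2.1.1 (add D, C):
            ○ open, literals {A=F, C=T, D=T}.
          branch 2.1.2 (add ~D, ~C):
            ○ open, literals {A=F, C=F, D=F}.
      branch 2.2 (add ~(D <-> C), ~~A):
        ~(D <-> C): β-rule — branch into D, ~C  //  ~D, C.
          branch 2.2.1 (add D, ~C):
            ○ open, literals {A=T, C=F, D=T}.
          branch 2.2.2 (add ~D, C):
            ○ open, literals {A=T, C=T, D=F}.
1 branch closed, 5 open.
Each open branch fixes some atoms; the unmentioned ones are free. Counting distinct full assignments: branch {B=T} (D, E, A, C) contributes 16 new; branch {A=F, C=T, D=T} (E, B) contributes 2 new; branch {A=F, C=F, D=F} (E, B) contributes 2 new; branch {A=T, C=F, D=T} (E, B) contributes 2 new; branch {A=T, C=T, D=F} (E, B) contributes 2 new. Total: 24.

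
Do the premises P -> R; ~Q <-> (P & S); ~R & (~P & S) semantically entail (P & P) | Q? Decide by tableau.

Initial set: {(P -> R); (~Q <-> (P & S)); (~R & (~P & S)); ~((P & P) | Q)}.
(~R & (~P & S)): α-rule — add ~R, (~P & S).
~((P & P) | Q): α-rule — add ~(P & P), ~Q.
(~P & S): α-rule — add ~P, S.
(P -> R): β-rule — branch into ~P  //  R.
  branch 1 (add ~P):
    (~Q <-> (P & S)): β-rule — branch into ~Q, (P & S)  //  ~~Q, ~(P & S).
      branch 1.1 (add ~Q, (P & S)):
        (P & S): α-rule — add P, S.
        × closes — contains both P and ~P.
      branch 1.2 (add ~~Q, ~(P & S)):
        × closes — contains both Q and ~Q.
  branch 2 (add R):
    × closes — contains both R and ~R.
All 3 branches close.
Every branch closed, so the premises entail the conclusion.

Yes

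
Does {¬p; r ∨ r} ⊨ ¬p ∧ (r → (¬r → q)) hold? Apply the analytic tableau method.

Initial set: {¬p; (r ∨ r); ¬(¬p ∧ (r → (¬r → q)))}.
(r ∨ r): β-rule — branch into r  //  r.
  branch 1 (add r):
    ¬(¬p ∧ (r → (¬r → q))): β-rule — branch into ¬¬p  //  ¬(r → (¬r → q)).
      branch 1.1 (add ¬¬p):
        × closes — contains both p and ¬p.
      branch 1.2 (add ¬(r → (¬r → q))):
        ¬(r → (¬r → q)): α-rule — add r, ¬(¬r → q).
        ¬(¬r → q): α-rule — add ¬r, ¬q.
        × closes — contains both r and ¬r.
  branch 2 (add r):
    ¬(¬p ∧ (r → (¬r → q))): β-rule — branch into ¬¬p  //  ¬(r → (¬r → q)).
      branch 2.1 (add ¬¬p):
        × closes — contains both p and ¬p.
      branch 2.2 (add ¬(r → (¬r → q))):
        ¬(r → (¬r → q)): α-rule — add r, ¬(¬r → q).
        ¬(¬r → q): α-rule — add ¬r, ¬q.
        × closes — contains both r and ¬r.
All 4 branches close.
Every branch closed, so the premises entail the conclusion.

Yes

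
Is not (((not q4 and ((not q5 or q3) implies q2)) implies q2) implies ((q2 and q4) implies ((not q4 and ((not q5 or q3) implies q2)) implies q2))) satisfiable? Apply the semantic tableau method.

Initial set: {not (((not q4 and ((not q5 or q3) implies q2)) implies q2) implies ((q2 and q4) implies ((not q4 and ((not q5 or q3) implies q2)) implies q2)))}.
not (((not q4 and ((not q5 or q3) implies q2)) implies q2) implies ((q2 and q4) implies ((not q4 and ((not q5 or q3) implies q2)) implies q2))): α-rule — add ((not q4 and ((not q5 or q3) implies q2)) implies q2), not ((q2 and q4) implies ((not q4 and ((not q5 or q3) implies q2)) implies q2)).
not ((q2 and q4) implies ((not q4 and ((not q5 or q3) implies q2)) implies q2)): α-rule — add (q2 and q4), not ((not q4 and ((not q5 or q3) implies q2)) implies q2).
(q2 and q4): α-rule — add q2, q4.
not ((not q4 and ((not q5 or q3) implies q2)) implies q2): α-rule — add (not q4 and ((not q5 or q3) implies q2)), not q2.
× closes — contains both q2 and not q2.
All 1 branch closes.
Every branch closed; the formula is unsatisfiable.

Unsatisfiable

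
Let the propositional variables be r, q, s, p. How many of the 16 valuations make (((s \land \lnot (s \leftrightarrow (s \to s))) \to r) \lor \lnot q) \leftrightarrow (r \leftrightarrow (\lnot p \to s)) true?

8

Initial set: {((((s \land \lnot (s \leftrightarrow (s \to s))) \to r) \lor \lnot q) \leftrightarrow (r \leftrightarrow (\lnot p \to s)))}.
((((s \land \lnot (s \leftrightarrow (s \to s))) \to r) \lor \lnot q) \leftrightarrow (r \leftrightarrow (\lnot p \to s))): β-rule — branch into (((s \land \lnot (s \leftrightarrow (s \to s))) \to r) \lor \lnot q), (r \leftrightarrow (\lnot p \to s))  //  \lnot (((s \land \lnot (s \leftrightarrow (s \to s))) \to r) \lor \lnot q), \lnot (r \leftrightarrow (\lnot p \to s)).
  branch 1 (add (((s \land \lnot (s \leftrightarrow (s \to s))) \to r) \lor \lnot q), (r \leftrightarrow (\lnot p \to s))):
    (((s \land \lnot (s \leftrightarrow (s \to s))) \to r) \lor \lnot q): β-rule — branch into ((s \land \lnot (s \leftrightarrow (s \to s))) \to r)  //  \lnot q.
      branch 1.1 (add ((s \land \lnot (s \leftrightarrow (s \to s))) \to r)):
        (r \leftrightarrow (\lnot p \to s)): β-rule — branch into r, (\lnot p \to s)  //  \lnot r, \lnot (\lnot p \to s).
          branch 1.1.1 (add r, (\lnot p \to s)):
            ((s \land \lnot (s \leftrightarrow (s \to s))) \to r): β-rule — branch into \lnot (s \land \lnot (s \leftrightarrow (s \to s)))  //  r.
              branch 1.1.1.1 (add \lnot (s \land \lnot (s \leftrightarrow (s \to s)))):
                (\lnot p \to s): β-rule — branch into \lnot \lnot p  //  s.
                  branch 1.1.1.1.1 (add \lnot \lnot p):
                    \lnot (s \land \lnot (s \leftrightarrow (s \to s))): β-rule — branch into \lnot s  //  \lnot \lnot (s \leftrightarrow (s \to s)).
                      branch 1.1.1.1.1.1 (add \lnot s):
                        ○ open, literals {p=1, r=1, s=0}.
                      branch 1.1.1.1.1.2 (add \lnot \lnot (s \leftrightarrow (s \to s))):
                        \lnot \lnot (s \leftrightarrow (s \to s)): β-rule — branch into s, (s \to s)  //  \lnot s, \lnot (s \to s).
                          branch 1.1.1.1.1.2.1 (add s, (s \to s)):
                            (s \to s): β-rule — branch into \lnot s  //  s.
                              branch 1.1.1.1.1.2.1.1 (add \lnot s):
                                × closes — contains both s and \lnot s.
                              branch 1.1.1.1.1.2.1.2 (add s):
                                ○ open, literals {p=1, r=1, s=1}.
                          branch 1.1.1.1.1.2.2 (add \lnot s, \lnot (s \to s)):
                            \lnot (s \to s): α-rule — add s, \lnot s.
                            × closes — contains both s and \lnot s.
                  branch 1.1.1.1.2 (add s):
                    \lnot (s \land \lnot (s \leftrightarrow (s \to s))): β-rule — branch into \lnot s  //  \lnot \lnot (s \leftrightarrow (s \to s)).
                      branch 1.1.1.1.2.1 (add \lnot s):
                        × closes — contains both s and \lnot s.
                      branch 1.1.1.1.2.2 (add \lnot \lnot (s \leftrightarrow (s \to s))):
                        \lnot \lnot (s \leftrightarrow (s \to s)): β-rule — branch into s, (s \to s)  //  \lnot s, \lnot (s \to s).
                          branch 1.1.1.1.2.2.1 (add s, (s \to s)):
                            (s \to s): β-rule — branch into \lnot s  //  s.
                              branch 1.1.1.1.2.2.1.1 (add \lnot s):
                                × closes — contains both s and \lnot s.
                              branch 1.1.1.1.2.2.1.2 (add s):
                                ○ open, literals {r=1, s=1}.
                          branch 1.1.1.1.2.2.2 (add \lnot s, \lnot (s \to s)):
                            × closes — contains both s and \lnot s.
              branch 1.1.1.2 (add r):
                (\lnot p \to s): β-rule — branch into \lnot \lnot p  //  s.
                  branch 1.1.1.2.1 (add \lnot \lnot p):
                    ○ open, literals {p=1, r=1}.
                  branch 1.1.1.2.2 (add s):
                    ○ open, literals {r=1, s=1}.
          branch 1.1.2 (add \lnot r, \lnot (\lnot p \to s)):
            \lnot (\lnot p \to s): α-rule — add \lnot p, \lnot s.
            ((s \land \lnot (s \leftrightarrow (s \to s))) \to r): β-rule — branch into \lnot (s \land \lnot (s \leftrightarrow (s \to s)))  //  r.
              branch 1.1.2.1 (add \lnot (s \land \lnot (s \leftrightarrow (s \to s)))):
                \lnot (s \land \lnot (s \leftrightarrow (s \to s))): β-rule — branch into \lnot s  //  \lnot \lnot (s \leftrightarrow (s \to s)).
                  branch 1.1.2.1.1 (add \lnot s):
                    ○ open, literals {p=0, r=0, s=0}.
                  branch 1.1.2.1.2 (add \lnot \lnot (s \leftrightarrow (s \to s))):
                    \lnot \lnot (s \leftrightarrow (s \to s)): β-rule — branch into s, (s \to s)  //  \lnot s, \lnot (s \to s).
                      branch 1.1.2.1.2.1 (add s, (s \to s)):
                        × closes — contains both s and \lnot s.
                      branch 1.1.2.1.2.2 (add \lnot s, \lnot (s \to s)):
                        \lnot (s \to s): α-rule — add s, \lnot s.
                        × closes — contains both s and \lnot s.
              branch 1.1.2.2 (add r):
                × closes — contains both r and \lnot r.
      branch 1.2 (add \lnot q):
        (r \leftrightarrow (\lnot p \to s)): β-rule — branch into r, (\lnot p \to s)  //  \lnot r, \lnot (\lnot p \to s).
          branch 1.2.1 (add r, (\lnot p \to s)):
            (\lnot p \to s): β-rule — branch into \lnot \lnot p  //  s.
              branch 1.2.1.1 (add \lnot \lnot p):
                ○ open, literals {p=1, q=0, r=1}.
              branch 1.2.1.2 (add s):
                ○ open, literals {q=0, r=1, s=1}.
          branch 1.2.2 (add \lnot r, \lnot (\lnot p \to s)):
            \lnot (\lnot p \to s): α-rule — add \lnot p, \lnot s.
            ○ open, literals {p=0, q=0, r=0, s=0}.
  branch 2 (add \lnot (((s \land \lnot (s \leftrightarrow (s \to s))) \to r) \lor \lnot q), \lnot (r \leftrightarrow (\lnot p \to s))):
    \lnot (((s \land \lnot (s \leftrightarrow (s \to s))) \to r) \lor \lnot q): α-rule — add \lnot ((s \land \lnot (s \leftrightarrow (s \to s))) \to r), \lnot \lnot q.
    \lnot ((s \land \lnot (s \leftrightarrow (s \to s))) \to r): α-rule — add (s \land \lnot (s \leftrightarrow (s \to s))), \lnot r.
    (s \land \lnot (s \leftrightarrow (s \to s))): α-rule — add s, \lnot (s \leftrightarrow (s \to s)).
    \lnot (r \leftrightarrow (\lnot p \to s)): β-rule — branch into r, \lnot (\lnot p \to s)  //  \lnot r, (\lnot p \to s).
      branch 2.1 (add r, \lnot (\lnot p \to s)):
        × closes — contains both r and \lnot r.
      branch 2.2 (add \lnot r, (\lnot p \to s)):
        \lnot (s \leftrightarrow (s \to s)): β-rule — branch into s, \lnot (s \to s)  //  \lnot s, (s \to s).
          branch 2.2.1 (add s, \lnot (s \to s)):
            \lnot (s \to s): α-rule — add s, \lnot s.
            × closes — contains both s and \lnot s.
          branch 2.2.2 (add \lnot s, (s \to s)):
            × closes — contains both s and \lnot s.
11 branches closed, 9 open.
Each open branch fixes some atoms; the unmentioned ones are free. Counting distinct full assignments: branch {p=1, r=1, s=0} (q) contributes 2 new; branch {p=1, r=1, s=1} (q) contributes 2 new; branch {r=1, s=1} (q, p) contributes 2 new; branch {p=1, r=1} (q, s) contributes 0 new; branch {r=1, s=1} (q, p) contributes 0 new; branch {p=0, r=0, s=0} (q) contributes 2 new; branch {p=1, q=0, r=1} (s) contributes 0 new; branch {q=0, r=1, s=1} (p) contributes 0 new; branch {p=0, q=0, r=0, s=0} (none free) contributes 0 new. Total: 8.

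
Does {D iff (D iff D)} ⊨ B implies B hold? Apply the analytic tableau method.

Yes

Initial set: {T (D iff (D iff D)); F (B implies B)}.
F (B implies B): α-rule — add T B, F B.
× closes — contains both B and not B.
All 1 branch closes.
Every branch closed, so the premises entail the conclusion.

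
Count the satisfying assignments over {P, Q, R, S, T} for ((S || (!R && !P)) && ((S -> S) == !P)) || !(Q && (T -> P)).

23

Initial set: {(((S || (!R && !P)) && ((S -> S) == !P)) || !(Q && (T -> P)))}.
(((S || (!R && !P)) && ((S -> S) == !P)) || !(Q && (T -> P))): β-rule — branch into ((S || (!R && !P)) && ((S -> S) == !P))  //  !(Q && (T -> P)).
  branch 1 (add ((S || (!R && !P)) && ((S -> S) == !P))):
    ((S || (!R && !P)) && ((S -> S) == !P)): α-rule — add (S || (!R && !P)), ((S -> S) == !P).
    (S || (!R && !P)): β-rule — branch into S  //  (!R && !P).
      branch 1.1 (add S):
        ((S -> S) == !P): β-rule — branch into (S -> S), !P  //  !(S -> S), !!P.
          branch 1.1.1 (add (S -> S), !P):
            (S -> S): β-rule — branch into !S  //  S.
              branch 1.1.1.1 (add !S):
                × closes — contains both S and !S.
              branch 1.1.1.2 (add S):
                ○ open, literals {P=0, S=1}.
          branch 1.1.2 (add !(S -> S), !!P):
            !(S -> S): α-rule — add S, !S.
            × closes — contains both S and !S.
      branch 1.2 (add (!R && !P)):
        (!R && !P): α-rule — add !R, !P.
        ((S -> S) == !P): β-rule — branch into (S -> S), !P  //  !(S -> S), !!P.
          branch 1.2.1 (add (S -> S), !P):
            (S -> S): β-rule — branch into !S  //  S.
              branch 1.2.1.1 (add !S):
                ○ open, literals {P=0, R=0, S=0}.
              branch 1.2.1.2 (add S):
                ○ open, literals {P=0, R=0, S=1}.
          branch 1.2.2 (add !(S -> S), !!P):
            × closes — contains both P and !P.
  branch 2 (add !(Q && (T -> P))):
    !(Q && (T -> P)): β-rule — branch into !Q  //  !(T -> P).
      branch 2.1 (add !Q):
        ○ open, literals {Q=0}.
      branch 2.2 (add !(T -> P)):
        !(T -> P): α-rule — add T, !P.
        ○ open, literals {P=0, T=1}.
3 branches closed, 5 open.
Each open branch fixes some atoms; the unmentioned ones are free. Counting distinct full assignments: branch {P=0, S=1} (Q, R, T) contributes 8 new; branch {P=0, R=0, S=0} (Q, T) contributes 4 new; branch {P=0, R=0, S=1} (Q, T) contributes 0 new; branch {Q=0} (P, R, S, T) contributes 10 new; branch {P=0, T=1} (Q, R, S) contributes 1 new. Total: 23.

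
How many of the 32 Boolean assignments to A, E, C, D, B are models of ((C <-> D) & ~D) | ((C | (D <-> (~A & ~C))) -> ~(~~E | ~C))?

20

Initial set: {(((C <-> D) & ~D) | ((C | (D <-> (~A & ~C))) -> ~(~~E | ~C)))}.
(((C <-> D) & ~D) | ((C | (D <-> (~A & ~C))) -> ~(~~E | ~C))): β-rule — branch into ((C <-> D) & ~D)  //  ((C | (D <-> (~A & ~C))) -> ~(~~E | ~C)).
  branch 1 (add ((C <-> D) & ~D)):
    ((C <-> D) & ~D): α-rule — add (C <-> D), ~D.
    (C <-> D): β-rule — branch into C, D  //  ~C, ~D.
      branch 1.1 (add C, D):
        × closes — contains both D and ~D.
      branch 1.2 (add ~C, ~D):
        ○ open, literals {C=0, D=0}.
  branch 2 (add ((C | (D <-> (~A & ~C))) -> ~(~~E | ~C))):
    ((C | (D <-> (~A & ~C))) -> ~(~~E | ~C)): β-rule — branch into ~(C | (D <-> (~A & ~C)))  //  ~(~~E | ~C).
      branch 2.1 (add ~(C | (D <-> (~A & ~C)))):
        ~(C | (D <-> (~A & ~C))): α-rule — add ~C, ~(D <-> (~A & ~C)).
        ~(D <-> (~A & ~C)): β-rule — branch into D, ~(~A & ~C)  //  ~D, (~A & ~C).
          branch 2.1.1 (add D, ~(~A & ~C)):
            ~(~A & ~C): β-rule — branch into ~~A  //  ~~C.
              branch 2.1.1.1 (add ~~A):
                ○ open, literals {A=1, C=0, D=1}.
              branch 2.1.1.2 (add ~~C):
                × closes — contains both C and ~C.
          branch 2.1.2 (add ~D, (~A & ~C)):
            (~A & ~C): α-rule — add ~A, ~C.
            ○ open, literals {A=0, C=0, D=0}.
      branch 2.2 (add ~(~~E | ~C)):
        ~(~~E | ~C): α-rule — add ~~~E, ~~C.
        ~~~E: drop double negation, giving ~E.
        ○ open, literals {C=1, E=0}.
2 branches closed, 4 open.
Each open branch fixes some atoms; the unmentioned ones are free. Counting distinct full assignments: branch {C=0, D=0} (A, E, B) contributes 8 new; branch {A=1, C=0, D=1} (E, B) contributes 4 new; branch {A=0, C=0, D=0} (E, B) contributes 0 new; branch {C=1, E=0} (A, D, B) contributes 8 new. Total: 20.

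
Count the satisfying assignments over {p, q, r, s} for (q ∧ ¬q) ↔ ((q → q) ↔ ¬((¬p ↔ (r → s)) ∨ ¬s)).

12

Initial set: {((q ∧ ¬q) ↔ ((q → q) ↔ ¬((¬p ↔ (r → s)) ∨ ¬s)))}.
((q ∧ ¬q) ↔ ((q → q) ↔ ¬((¬p ↔ (r → s)) ∨ ¬s))): β-rule — branch into (q ∧ ¬q), ((q → q) ↔ ¬((¬p ↔ (r → s)) ∨ ¬s))  //  ¬(q ∧ ¬q), ¬((q → q) ↔ ¬((¬p ↔ (r → s)) ∨ ¬s)).
  branch 1 (add (q ∧ ¬q), ((q → q) ↔ ¬((¬p ↔ (r → s)) ∨ ¬s))):
    (q ∧ ¬q): α-rule — add q, ¬q.
    × closes — contains both q and ¬q.
  branch 2 (add ¬(q ∧ ¬q), ¬((q → q) ↔ ¬((¬p ↔ (r → s)) ∨ ¬s))):
    ¬(q ∧ ¬q): β-rule — branch into ¬q  //  ¬¬q.
      branch 2.1 (add ¬q):
        ¬((q → q) ↔ ¬((¬p ↔ (r → s)) ∨ ¬s)): β-rule — branch into (q → q), ¬¬((¬p ↔ (r → s)) ∨ ¬s)  //  ¬(q → q), ¬((¬p ↔ (r → s)) ∨ ¬s).
          branch 2.1.1 (add (q → q), ¬¬((¬p ↔ (r → s)) ∨ ¬s)):
            (q → q): β-rule — branch into ¬q  //  q.
              branch 2.1.1.1 (add ¬q):
                ¬¬((¬p ↔ (r → s)) ∨ ¬s): β-rule — branch into (¬p ↔ (r → s))  //  ¬s.
                  branch 2.1.1.1.1 (add (¬p ↔ (r → s))):
                    (¬p ↔ (r → s)): β-rule — branch into ¬p, (r → s)  //  ¬¬p, ¬(r → s).
                      branch 2.1.1.1.1.1 (add ¬p, (r → s)):
                        (r → s): β-rule — branch into ¬r  //  s.
                          branch 2.1.1.1.1.1.1 (add ¬r):
                            ○ open, literals {p=false, q=false, r=false}.
                          branch 2.1.1.1.1.1.2 (add s):
                            ○ open, literals {p=false, q=false, s=true}.
                      branch 2.1.1.1.1.2 (add ¬¬p, ¬(r → s)):
                        ¬(r → s): α-rule — add r, ¬s.
                        ○ open, literals {p=true, q=false, r=true, s=false}.
                  branch 2.1.1.1.2 (add ¬s):
                    ○ open, literals {q=false, s=false}.
              branch 2.1.1.2 (add q):
                × closes — contains both q and ¬q.
          branch 2.1.2 (add ¬(q → q), ¬((¬p ↔ (r → s)) ∨ ¬s)):
            ¬(q → q): α-rule — add q, ¬q.
            × closes — contains both q and ¬q.
      branch 2.2 (add ¬¬q):
        ¬((q → q) ↔ ¬((¬p ↔ (r → s)) ∨ ¬s)): β-rule — branch into (q → q), ¬¬((¬p ↔ (r → s)) ∨ ¬s)  //  ¬(q → q), ¬((¬p ↔ (r → s)) ∨ ¬s).
          branch 2.2.1 (add (q → q), ¬¬((¬p ↔ (r → s)) ∨ ¬s)):
            (q → q): β-rule — branch into ¬q  //  q.
              branch 2.2.1.1 (add ¬q):
                × closes — contains both q and ¬q.
              branch 2.2.1.2 (add q):
                ¬¬((¬p ↔ (r → s)) ∨ ¬s): β-rule — branch into (¬p ↔ (r → s))  //  ¬s.
                  branch 2.2.1.2.1 (add (¬p ↔ (r → s))):
                    (¬p ↔ (r → s)): β-rule — branch into ¬p, (r → s)  //  ¬¬p, ¬(r → s).
                      branch 2.2.1.2.1.1 (add ¬p, (r → s)):
                        (r → s): β-rule — branch into ¬r  //  s.
                          branch 2.2.1.2.1.1.1 (add ¬r):
                            ○ open, literals {p=false, q=true, r=false}.
                          branch 2.2.1.2.1.1.2 (add s):
                            ○ open, literals {p=false, q=true, s=true}.
                      branch 2.2.1.2.1.2 (add ¬¬p, ¬(r → s)):
                        ¬(r → s): α-rule — add r, ¬s.
                        ○ open, literals {p=true, q=true, r=true, s=false}.
                  branch 2.2.1.2.2 (add ¬s):
                    ○ open, literals {q=true, s=false}.
          branch 2.2.2 (add ¬(q → q), ¬((¬p ↔ (r → s)) ∨ ¬s)):
            ¬(q → q): α-rule — add q, ¬q.
            × closes — contains both q and ¬q.
5 branches closed, 8 open.
Each open branch fixes some atoms; the unmentioned ones are free. Counting distinct full assignments: branch {p=false, q=false, r=false} (s) contributes 2 new; branch {p=false, q=false, s=true} (r) contributes 1 new; branch {p=true, q=false, r=true, s=false} (none free) contributes 1 new; branch {q=false, s=false} (p, r) contributes 2 new; branch {p=false, q=true, r=false} (s) contributes 2 new; branch {p=false, q=true, s=true} (r) contributes 1 new; branch {p=true, q=true, r=true, s=false} (none free) contributes 1 new; branch {q=true, s=false} (p, r) contributes 2 new. Total: 12.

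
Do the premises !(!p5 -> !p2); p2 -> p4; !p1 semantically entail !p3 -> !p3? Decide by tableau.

Yes

Initial set: {!(!p5 -> !p2); (p2 -> p4); !p1; !(!p3 -> !p3)}.
!(!p5 -> !p2): α-rule — add !p5, !!p2.
!(!p3 -> !p3): α-rule — add !p3, !!p3.
× closes — contains both p3 and !p3.
All 1 branch closes.
Every branch closed, so the premises entail the conclusion.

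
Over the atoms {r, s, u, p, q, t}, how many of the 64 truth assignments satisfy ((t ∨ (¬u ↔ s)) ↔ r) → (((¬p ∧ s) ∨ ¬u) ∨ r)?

Initial set: {(((t ∨ (¬u ↔ s)) ↔ r) → (((¬p ∧ s) ∨ ¬u) ∨ r))}.
(((t ∨ (¬u ↔ s)) ↔ r) → (((¬p ∧ s) ∨ ¬u) ∨ r)): β-rule — branch into ¬((t ∨ (¬u ↔ s)) ↔ r)  //  (((¬p ∧ s) ∨ ¬u) ∨ r).
  branch 1 (add ¬((t ∨ (¬u ↔ s)) ↔ r)):
    ¬((t ∨ (¬u ↔ s)) ↔ r): β-rule — branch into (t ∨ (¬u ↔ s)), ¬r  //  ¬(t ∨ (¬u ↔ s)), r.
      branch 1.1 (add (t ∨ (¬u ↔ s)), ¬r):
        (t ∨ (¬u ↔ s)): β-rule — branch into t  //  (¬u ↔ s).
          branch 1.1.1 (add t):
            ○ open, literals {r=F, t=T}.
          branch 1.1.2 (add (¬u ↔ s)):
            (¬u ↔ s): β-rule — branch into ¬u, s  //  ¬¬u, ¬s.
              branch 1.1.2.1 (add ¬u, s):
                ○ open, literals {r=F, s=T, u=F}.
              branch 1.1.2.2 (add ¬¬u, ¬s):
                ○ open, literals {r=F, s=F, u=T}.
      branch 1.2 (add ¬(t ∨ (¬u ↔ s)), r):
        ¬(t ∨ (¬u ↔ s)): α-rule — add ¬t, ¬(¬u ↔ s).
        ¬(¬u ↔ s): β-rule — branch into ¬u, ¬s  //  ¬¬u, s.
          branch 1.2.1 (add ¬u, ¬s):
            ○ open, literals {r=T, s=F, t=F, u=F}.
          branch 1.2.2 (add ¬¬u, s):
            ○ open, literals {r=T, s=T, t=F, u=T}.
  branch 2 (add (((¬p ∧ s) ∨ ¬u) ∨ r)):
    (((¬p ∧ s) ∨ ¬u) ∨ r): β-rule — branch into ((¬p ∧ s) ∨ ¬u)  //  r.
      branch 2.1 (add ((¬p ∧ s) ∨ ¬u)):
        ((¬p ∧ s) ∨ ¬u): β-rule — branch into (¬p ∧ s)  //  ¬u.
          branch 2.1.1 (add (¬p ∧ s)):
            (¬p ∧ s): α-rule — add ¬p, s.
            ○ open, literals {p=F, s=T}.
          branch 2.1.2 (add ¬u):
            ○ open, literals {u=F}.
      branch 2.2 (add r):
        ○ open, literals {r=T}.
0 branches closed, 8 open.
Each open branch fixes some atoms; the unmentioned ones are free. Counting distinct full assignments: branch {r=F, t=T} (s, u, p, q) contributes 16 new; branch {r=F, s=T, u=F} (p, q, t) contributes 4 new; branch {r=F, s=F, u=T} (p, q, t) contributes 4 new; branch {r=T, s=F, t=F, u=F} (p, q) contributes 4 new; branch {r=T, s=T, t=F, u=T} (p, q) contributes 4 new; branch {p=F, s=T} (r, u, q, t) contributes 8 new; branch {u=F} (r, s, p, q, t) contributes 12 new; branch {r=T} (s, u, p, q, t) contributes 10 new. Total: 62.

62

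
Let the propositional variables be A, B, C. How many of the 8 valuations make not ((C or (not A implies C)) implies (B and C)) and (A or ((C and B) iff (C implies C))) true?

3

Initial set: {(not ((C or (not A implies C)) implies (B and C)) and (A or ((C and B) iff (C implies C))))}.
(not ((C or (not A implies C)) implies (B and C)) and (A or ((C and B) iff (C implies C)))): α-rule — add not ((C or (not A implies C)) implies (B and C)), (A or ((C and B) iff (C implies C))).
not ((C or (not A implies C)) implies (B and C)): α-rule — add (C or (not A implies C)), not (B and C).
(A or ((C and B) iff (C implies C))): β-rule — branch into A  //  ((C and B) iff (C implies C)).
  branch 1 (add A):
    (C or (not A implies C)): β-rule — branch into C  //  (not A implies C).
      branch 1.1 (add C):
        not (B and C): β-rule — branch into not B  //  not C.
          branch 1.1.1 (add not B):
            ○ open, literals {A=1, B=0, C=1}.
          branch 1.1.2 (add not C):
            × closes — contains both C and not C.
      branch 1.2 (add (not A implies C)):
        not (B and C): β-rule — branch into not B  //  not C.
          branch 1.2.1 (add not B):
            (not A implies C): β-rule — branch into not not A  //  C.
              branch 1.2.1.1 (add not not A):
                ○ open, literals {A=1, B=0}.
              branch 1.2.1.2 (add C):
                ○ open, literals {A=1, B=0, C=1}.
          branch 1.2.2 (add not C):
            (not A implies C): β-rule — branch into not not A  //  C.
              branch 1.2.2.1 (add not not A):
                ○ open, literals {A=1, C=0}.
              branch 1.2.2.2 (add C):
                × closes — contains both C and not C.
  branch 2 (add ((C and B) iff (C implies C))):
    (C or (not A implies C)): β-rule — branch into C  //  (not A implies C).
      branch 2.1 (add C):
        not (B and C): β-rule — branch into not B  //  not C.
          branch 2.1.1 (add not B):
            ((C and B) iff (C implies C)): β-rule — branch into (C and B), (C implies C)  //  not (C and B), not (C implies C).
              branch 2.1.1.1 (add (C and B), (C implies C)):
                (C and B): α-rule — add C, B.
                × closes — contains both B and not B.
              branch 2.1.1.2 (add not (C and B), not (C implies C)):
                not (C implies C): α-rule — add C, not C.
                × closes — contains both C and not C.
          branch 2.1.2 (add not C):
            × closes — contains both C and not C.
      branch 2.2 (add (not A implies C)):
        not (B and C): β-rule — branch into not B  //  not C.
          branch 2.2.1 (add not B):
            ((C and B) iff (C implies C)): β-rule — branch into (C and B), (C implies C)  //  not (C and B), not (C implies C).
              branch 2.2.1.1 (add (C and B), (C implies C)):
                (C and B): α-rule — add C, B.
                × closes — contains both B and not B.
              branch 2.2.1.2 (add not (C and B), not (C implies C)):
                not (C implies C): α-rule — add C, not C.
                × closes — contains both C and not C.
          branch 2.2.2 (add not C):
            ((C and B) iff (C implies C)): β-rule — branch into (C and B), (C implies C)  //  not (C and B), not (C implies C).
              branch 2.2.2.1 (add (C and B), (C implies C)):
                (C and B): α-rule — add C, B.
                × closes — contains both C and not C.
              branch 2.2.2.2 (add not (C and B), not (C implies C)):
                not (C implies C): α-rule — add C, not C.
                × closes — contains both C and not C.
9 branches closed, 4 open.
Each open branch fixes some atoms; the unmentioned ones are free. Counting distinct full assignments: branch {A=1, B=0, C=1} (none free) contributes 1 new; branch {A=1, B=0} (C) contributes 1 new; branch {A=1, B=0, C=1} (none free) contributes 0 new; branch {A=1, C=0} (B) contributes 1 new. Total: 3.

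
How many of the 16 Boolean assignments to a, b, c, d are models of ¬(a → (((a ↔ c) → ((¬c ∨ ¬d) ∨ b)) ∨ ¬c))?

Initial set: {T ¬(a → (((a ↔ c) → ((¬c ∨ ¬d) ∨ b)) ∨ ¬c))}.
T ¬(a → (((a ↔ c) → ((¬c ∨ ¬d) ∨ b)) ∨ ¬c)): α-rule — add T a, F (((a ↔ c) → ((¬c ∨ ¬d) ∨ b)) ∨ ¬c).
F (((a ↔ c) → ((¬c ∨ ¬d) ∨ b)) ∨ ¬c): α-rule — add F ((a ↔ c) → ((¬c ∨ ¬d) ∨ b)), F ¬c.
F ((a ↔ c) → ((¬c ∨ ¬d) ∨ b)): α-rule — add T (a ↔ c), F ((¬c ∨ ¬d) ∨ b).
F ((¬c ∨ ¬d) ∨ b): α-rule — add F (¬c ∨ ¬d), F b.
F (¬c ∨ ¬d): α-rule — add F ¬c, F ¬d.
T (a ↔ c): β-rule — branch into T a, T c  //  F a, F c.
  branch 1 (add T a, T c):
    ○ open, literals {a=1, b=0, c=1, d=1}.
  branch 2 (add F a, F c):
    × closes — contains both a and ¬a.
1 branch closed, 1 open.
Each open branch fixes some atoms; the unmentioned ones are free. Counting distinct full assignments: branch {a=1, b=0, c=1, d=1} (none free) contributes 1 new. Total: 1.

1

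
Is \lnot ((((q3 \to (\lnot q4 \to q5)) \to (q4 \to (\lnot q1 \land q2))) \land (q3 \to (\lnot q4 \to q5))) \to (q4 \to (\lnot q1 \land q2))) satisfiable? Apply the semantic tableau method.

Initial set: {\lnot ((((q3 \to (\lnot q4 \to q5)) \to (q4 \to (\lnot q1 \land q2))) \land (q3 \to (\lnot q4 \to q5))) \to (q4 \to (\lnot q1 \land q2)))}.
\lnot ((((q3 \to (\lnot q4 \to q5)) \to (q4 \to (\lnot q1 \land q2))) \land (q3 \to (\lnot q4 \to q5))) \to (q4 \to (\lnot q1 \land q2))): α-rule — add (((q3 \to (\lnot q4 \to q5)) \to (q4 \to (\lnot q1 \land q2))) \land (q3 \to (\lnot q4 \to q5))), \lnot (q4 \to (\lnot q1 \land q2)).
(((q3 \to (\lnot q4 \to q5)) \to (q4 \to (\lnot q1 \land q2))) \land (q3 \to (\lnot q4 \to q5))): α-rule — add ((q3 \to (\lnot q4 \to q5)) \to (q4 \to (\lnot q1 \land q2))), (q3 \to (\lnot q4 \to q5)).
\lnot (q4 \to (\lnot q1 \land q2)): α-rule — add q4, \lnot (\lnot q1 \land q2).
((q3 \to (\lnot q4 \to q5)) \to (q4 \to (\lnot q1 \land q2))): β-rule — branch into \lnot (q3 \to (\lnot q4 \to q5))  //  (q4 \to (\lnot q1 \land q2)).
  branch 1 (add \lnot (q3 \to (\lnot q4 \to q5))):
    \lnot (q3 \to (\lnot q4 \to q5)): α-rule — add q3, \lnot (\lnot q4 \to q5).
    \lnot (\lnot q4 \to q5): α-rule — add \lnot q4, \lnot q5.
    × closes — contains both q4 and \lnot q4.
  branch 2 (add (q4 \to (\lnot q1 \land q2))):
    (q3 \to (\lnot q4 \to q5)): β-rule — branch into \lnot q3  //  (\lnot q4 \to q5).
      branch 2.1 (add \lnot q3):
        \lnot (\lnot q1 \land q2): β-rule — branch into \lnot \lnot q1  //  \lnot q2.
          branch 2.1.1 (add \lnot \lnot q1):
            (q4 \to (\lnot q1 \land q2)): β-rule — branch into \lnot q4  //  (\lnot q1 \land q2).
              branch 2.1.1.1 (add \lnot q4):
                × closes — contains both q4 and \lnot q4.
              branch 2.1.1.2 (add (\lnot q1 \land q2)):
                (\lnot q1 \land q2): α-rule — add \lnot q1, q2.
                × closes — contains both q1 and \lnot q1.
          branch 2.1.2 (add \lnot q2):
            (q4 \to (\lnot q1 \land q2)): β-rule — branch into \lnot q4  //  (\lnot q1 \land q2).
              branch 2.1.2.1 (add \lnot q4):
                × closes — contains both q4 and \lnot q4.
              branch 2.1.2.2 (add (\lnot q1 \land q2)):
                (\lnot q1 \land q2): α-rule — add \lnot q1, q2.
                × closes — contains both q2 and \lnot q2.
      branch 2.2 (add (\lnot q4 \to q5)):
        \lnot (\lnot q1 \land q2): β-rule — branch into \lnot \lnot q1  //  \lnot q2.
          branch 2.2.1 (add \lnot \lnot q1):
            (q4 \to (\lnot q1 \land q2)): β-rule — branch into \lnot q4  //  (\lnot q1 \land q2).
              branch 2.2.1.1 (add \lnot q4):
                × closes — contains both q4 and \lnot q4.
              branch 2.2.1.2 (add (\lnot q1 \land q2)):
                (\lnot q1 \land q2): α-rule — add \lnot q1, q2.
                × closes — contains both q1 and \lnot q1.
          branch 2.2.2 (add \lnot q2):
            (q4 \to (\lnot q1 \land q2)): β-rule — branch into \lnot q4  //  (\lnot q1 \land q2).
              branch 2.2.2.1 (add \lnot q4):
                × closes — contains both q4 and \lnot q4.
              branch 2.2.2.2 (add (\lnot q1 \land q2)):
                (\lnot q1 \land q2): α-rule — add \lnot q1, q2.
                × closes — contains both q2 and \lnot q2.
All 9 branches close.
Every branch closed; the formula is unsatisfiable.

Unsatisfiable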